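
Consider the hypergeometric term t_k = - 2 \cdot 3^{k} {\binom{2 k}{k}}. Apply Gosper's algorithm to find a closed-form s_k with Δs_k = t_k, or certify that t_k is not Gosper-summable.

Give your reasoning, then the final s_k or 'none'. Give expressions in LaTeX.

Compute t_(k+1)/t_k: get 6*(2*k + 1)/(k + 1).
So A=12*k + 6 and B=k + 1, with C=1.
Set up (12*k + 6)·f(k+1) − (k)·f(k) − (1) = 0.
Bound: deg f ≤ -1.
Negative degree bound (-1): no f exists, t_k not Gosper-summable.

no hypergeometric antidifference exists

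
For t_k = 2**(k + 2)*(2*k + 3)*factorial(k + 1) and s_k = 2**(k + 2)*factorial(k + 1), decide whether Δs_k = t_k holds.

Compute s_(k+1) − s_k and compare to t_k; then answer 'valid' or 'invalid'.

Valid: the claim telescopes to t_k.

s_(k+1) = 2**(k + 3)*factorial(k + 2)
s_(k+1) − s_k = 2**(k + 2)*(2*k + 3)*factorial(k + 1)
(s_(k+1) − s_k) − t_k = 0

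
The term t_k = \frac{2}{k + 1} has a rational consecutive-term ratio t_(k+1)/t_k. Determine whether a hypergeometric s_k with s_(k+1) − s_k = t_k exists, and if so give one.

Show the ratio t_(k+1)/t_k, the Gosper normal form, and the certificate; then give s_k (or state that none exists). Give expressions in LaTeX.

Step 1: r(k) = (k + 1)/(k + 2).
Gosper form: A/B · C(k+1)/C(k) with A=k + 1, B=k + 2, C=1.
Need (k + 1)·f(k+1) − (k + 1)·f(k) = 1.
d = 0 from the (1,1,0) case.
Put f(k) = c0: A·f(k+1) − B(k−1)·f(k) − C = -1; need -1 = 0 — inconsistent ⇒ no f, not summable.

none (Gosper's algorithm certifies no s_k)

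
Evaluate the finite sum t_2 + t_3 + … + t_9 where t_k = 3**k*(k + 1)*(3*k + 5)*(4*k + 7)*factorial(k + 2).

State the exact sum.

Ratio r(k) = 3*(k + 2)*(k + 3)*(3*k + 8)*(4*k + 11)/((k + 1)*(3*k + 5)*(4*k + 7)).
Gosper form: A/B · C(k+1)/C(k) with A=3*k + 9, B=1, C=k**3 + 53*k**2/12 + 19*k/3 + 35/12.
Need (3*k + 9)·f(k+1) − (1)·f(k) = k**3 + 53*k**2/12 + 19*k/3 + 35/12.
d = 2 from the (1,0,3) case.
Solving with deg f ≤ 2: f(k) = (4*k**2 - k + 1)/12.
Then R = B(k−1)f/C = (4*k**2 - k + 1)/((k + 1)*(3*k + 5)*(4*k + 7)), so s_k = R(k)·t_k = 3**k*(4*k**2 - k + 1)*factorial(k + 2).
Verify: 3**k*(k + 1)*(3*k + 5)*(4*k + 7)*factorial(k + 2) matches t_k.
Telescoping: Σ = s_(10) − s_(2) = 11059265102054400 − (3240) = 11059265102051160.

Σ = 11059265102051160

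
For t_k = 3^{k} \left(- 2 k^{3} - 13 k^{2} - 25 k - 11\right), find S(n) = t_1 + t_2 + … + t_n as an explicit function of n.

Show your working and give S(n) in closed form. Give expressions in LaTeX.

S(n) = - 3 \cdot 3^{n} n^{3} - 15 \cdot 3^{n} n^{2} - 27 \cdot 3^{n} n - 9 \cdot 3^{n} + 9

Ratio r(k) = 3*(2*k**3 + 19*k**2 + 57*k + 51)/(2*k**3 + 13*k**2 + 25*k + 11).
Gosper form: A/B · C(k+1)/C(k) with A=3, B=1, C=k**3 + 13*k**2/2 + 25*k/2 + 11/2.
f must satisfy (3)·f(k+1) − (1)·f(k) = k**3 + 13*k**2/2 + 25*k/2 + 11/2.
From deg A=0, deg B=0, deg C=3: d=3.
Solve for f: f(k) = (k**3 + 2*k**2 + 2*k - 2)/2 (degree 3 ≤ 3).
R(k) = B(k−1)·f(k)/C(k) = (k**3 + 2*k**2 + 2*k - 2)/(2*k**3 + 13*k**2 + 25*k + 11); s_k = R·t_k = 3**k*(-k**3 - 2*k**2 - 2*k + 2).
Check: Δs_k = 3**k*(-2*k**3 - 13*k**2 - 25*k - 11). ✓
Telescope: S(n) = s_(n+1) − s_(1) = 3**(n + 1)*(-n**3 - 5*n**2 - 9*n - 3) − (-9) = -3*3**n*n**3 - 15*3**n*n**2 - 27*3**n*n - 9*3**n + 9.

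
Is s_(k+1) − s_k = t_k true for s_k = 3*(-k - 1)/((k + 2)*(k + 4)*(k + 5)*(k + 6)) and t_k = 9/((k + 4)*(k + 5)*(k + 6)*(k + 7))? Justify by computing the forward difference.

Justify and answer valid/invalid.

s_(k+1) = 3*(-k - 2)/((k + 3)*(k + 5)*(k + 6)*(k + 7))
s_(k+1) − s_k = 3*(3*k**2 + 11*k + 5)/(k**6 + 27*k**5 + 295*k**4 + 1665*k**3 + 5104*k**2 + 8028*k + 5040)
(s_(k+1) − s_k) − t_k = 3*(-4*k - 13)/(k**6 + 27*k**5 + 295*k**4 + 1665*k**3 + 5104*k**2 + 8028*k + 5040)

Invalid: residual 3*(-4*k - 13)/(k**6 + 27*k**5 + 295*k**4 + 1665*k**3 + 5104*k**2 + 8028*k + 5040) ≠ 0.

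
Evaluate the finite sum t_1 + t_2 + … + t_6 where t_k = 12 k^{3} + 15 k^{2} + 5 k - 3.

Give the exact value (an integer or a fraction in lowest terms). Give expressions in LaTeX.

Σ = 6744

Compute t_(k+1)/t_k: get (12*k**3 + 51*k**2 + 71*k + 29)/(12*k**3 + 15*k**2 + 5*k - 3).
Factor: A=1; B=1; C=k**3 + 5*k**2/4 + 5*k/12 - 1/4.
Set up (1)·f(k+1) − (1)·f(k) − (k**3 + 5*k**2/4 + 5*k/12 - 1/4) = 0.
Bound: deg f ≤ 4.
Coefficient equations give f(k) = k*(3*k**3 - k**2 - 2*k - 3)/12.
So s_k = (B(k−1)f/C)·t_k = (k*(3*k**3 - k**2 - 2*k - 3)/(12*k**3 + 15*k**2 + 5*k - 3))·t_k = k*(3*k**3 - k**2 - 2*k - 3).
Δs = 12*k**3 + 15*k**2 + 5*k - 3, as required.
Telescoping: Σ = s_(7) − s_(1) = 6741 − (-3) = 6744.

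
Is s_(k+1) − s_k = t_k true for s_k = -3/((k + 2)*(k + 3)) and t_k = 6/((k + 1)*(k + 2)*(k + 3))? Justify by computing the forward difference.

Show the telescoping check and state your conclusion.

Invalid: residual -18/(k**4 + 10*k**3 + 35*k**2 + 50*k + 24) ≠ 0.

s_(k+1) = -3/((k + 3)*(k + 4))
s_(k+1) − s_k = 6/(k**3 + 9*k**2 + 26*k + 24)
(s_(k+1) − s_k) − t_k = -18/(k**4 + 10*k**3 + 35*k**2 + 50*k + 24)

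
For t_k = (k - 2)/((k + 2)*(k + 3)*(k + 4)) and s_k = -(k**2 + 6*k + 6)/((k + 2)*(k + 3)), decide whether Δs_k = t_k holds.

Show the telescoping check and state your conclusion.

s_(k+1) = (-6*k - (k + 1)**2 - 12)/((k + 3)*(k + 4))
s_(k+1) − s_k = (k - 2)/(k**3 + 9*k**2 + 26*k + 24)
(s_(k+1) − s_k) − t_k = 0

valid (s_(k+1) − s_k reduces to t_k)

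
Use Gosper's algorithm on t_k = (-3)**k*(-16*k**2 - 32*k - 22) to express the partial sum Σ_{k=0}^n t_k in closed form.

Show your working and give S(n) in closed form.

S(n) = -12*(-3)**n*n**2 - 30*(-3)**n*n - 21*(-3)**n - 1

The ratio is 3*(-8*k**2 - 32*k - 35)/(8*k**2 + 16*k + 11).
Factor: A=-3; B=1; C=k**2 + 2*k + 11/8.
Key eq: (-3)·f(k+1) = (1)·f(k) + (k**2 + 2*k + 11/8).
Bound: deg f ≤ 2.
Match coefficients ⇒ f(k) = -(4*k**2 + 2*k + 1)/16.
Then R = B(k−1)f/C = -(4*k**2 + 2*k + 1)/(2*(8*k**2 + 16*k + 11)), so s_k = R(k)·t_k = (-3)**k*(4*k**2 + 2*k + 1).
s_(k+1) − s_k = (-3)**k*(-16*k**2 - 32*k - 22) = t_k.
s_(n+1) = (-3)**(n + 1)*(4*n**2 + 10*n + 7) and s_(0) = 1, so S(n) = -12*(-3)**n*n**2 - 30*(-3)**n*n - 21*(-3)**n - 1.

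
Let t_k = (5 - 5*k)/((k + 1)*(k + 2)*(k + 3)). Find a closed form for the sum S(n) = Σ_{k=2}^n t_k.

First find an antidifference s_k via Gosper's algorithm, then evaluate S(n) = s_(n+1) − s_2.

S(n) = 5*n*(1 - n)/(6*(n**2 + 5*n + 6))

t_(k+1)/t_k = k*(k + 1)/((k - 1)*(k + 4)).
Take A(k)=k + 1, B(k)=k + 4, C(k)=k - 1.
Need (k + 1)·f(k+1) − (k + 3)·f(k) = k - 1.
Bound: deg f ≤ 2.
Match coefficients ⇒ f(k) = -k.
R(k) = B(k−1)·f(k)/C(k) = -k*(k + 3)/(k - 1); s_k = R·t_k = 5*k/((k + 1)*(k + 2)).
Δs = 5*(1 - k)/(k**3 + 6*k**2 + 11*k + 6), as required.
s_(n+1) = 5*(n + 1)/(n**2 + 5*n + 6) and s_(2) = 5/6, so S(n) = 5*n*(1 - n)/(6*(n**2 + 5*n + 6)).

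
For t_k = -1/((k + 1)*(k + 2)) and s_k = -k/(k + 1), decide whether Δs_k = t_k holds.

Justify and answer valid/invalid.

valid; difference matches t_k

s_(k+1) = (-k - 1)/(k + 2)
s_(k+1) − s_k = -1/(k**2 + 3*k + 2)
(s_(k+1) − s_k) − t_k = 0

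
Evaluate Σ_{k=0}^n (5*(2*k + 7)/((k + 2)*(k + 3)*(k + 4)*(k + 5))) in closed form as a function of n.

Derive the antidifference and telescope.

S(n) = 5*(n**2 + 8*n + 7)/(8*(n**2 + 8*n + 15))

t_(k+1)/t_k = (k + 2)*(2*k + 9)/((k + 6)*(2*k + 7)).
So A=k + 2 and B=k + 6, with C=k + 7/2.
Set up (k + 2)·f(k+1) − (k + 5)·f(k) − (k + 7/2) = 0.
d = 3 from the (1,1,1) case.
Match coefficients ⇒ f(k) = k*(k + 3)*(k + 6)/16.
R(k) = B(k−1)·f(k)/C(k) = k*(k + 3)*(k + 5)*(k + 6)/(8*(2*k + 7)); s_k = R·t_k = 5*k*(k + 6)/(8*(k**2 + 6*k + 8)).
Check: Δs_k = 5*(2*k + 7)/(k**4 + 14*k**3 + 71*k**2 + 154*k + 120). ✓
Telescope: S(n) = s_(n+1) − s_(0) = 5*(n**2 + 8*n + 7)/(8*(n**2 + 8*n + 15)) − (0) = 5*(n**2 + 8*n + 7)/(8*(n**2 + 8*n + 15)).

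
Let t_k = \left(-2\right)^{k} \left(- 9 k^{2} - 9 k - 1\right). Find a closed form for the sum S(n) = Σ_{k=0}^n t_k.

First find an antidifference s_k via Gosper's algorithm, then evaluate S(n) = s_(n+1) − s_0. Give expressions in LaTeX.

S(n) = - 6 \left(-2\right)^{n} n^{2} - 10 \left(-2\right)^{n} n - 2 \left(-2\right)^{n} + 1

Ratio r(k) = 2*(-9*k**2 - 27*k - 19)/(9*k**2 + 9*k + 1).
A = -2, B = 1, C = k**2 + k + 1/9.
Key eq: (-2)·f(k+1) = (1)·f(k) + (k**2 + k + 1/9).
Degrees (0,0,2) ⇒ d ≤ 2.
Match coefficients ⇒ f(k) = -(3*k**2 - k - 1)/9.
So s_k = (B(k−1)f/C)·t_k = (-(3*k**2 - k - 1)/(9*k**2 + 9*k + 1))·t_k = (-2)**k*(3*k**2 - k - 1).
Check: Δs_k = (-2)**k*(-9*k**2 - 9*k - 1). ✓
s_(n+1) = (-2)**(n + 1)*(3*n**2 + 5*n + 1) and s_(0) = -1, so S(n) = -6*(-2)**n*n**2 - 10*(-2)**n*n - 2*(-2)**n + 1.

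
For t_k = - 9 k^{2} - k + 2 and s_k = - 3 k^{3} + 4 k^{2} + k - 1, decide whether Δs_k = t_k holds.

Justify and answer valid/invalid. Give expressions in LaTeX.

s_(k+1) = -3*k**3 - 5*k**2 + 1
s_(k+1) − s_k = -9*k**2 - k + 2
(s_(k+1) − s_k) − t_k = 0

Valid — Δs_k = t_k.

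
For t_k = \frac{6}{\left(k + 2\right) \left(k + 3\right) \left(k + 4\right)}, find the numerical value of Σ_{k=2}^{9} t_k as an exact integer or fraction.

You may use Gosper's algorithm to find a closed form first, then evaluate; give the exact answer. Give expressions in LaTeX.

Step 1: r(k) = (k + 2)/(k + 5).
Normal form (A,B,C) = (k + 2, k + 5, 1).
Key eq: (k + 2)·f(k+1) = (k + 4)·f(k) + (1).
Degrees (1,1,0) ⇒ d ≤ 2.
A polynomial solution: f(k) = k*(k + 5)/12.
Get s_k = R·t_k = k*(k + 5)/(2*(k + 2)*(k + 3)) with R(k) = B(k−1)f(k)/C(k) = k*(k + 4)*(k + 5)/12.
Δs = 6/(k**3 + 9*k**2 + 26*k + 24), as required.
Telescoping: Σ = s_(10) − s_(2) = 25/52 − (7/20) = 17/130.

Σ = 17/130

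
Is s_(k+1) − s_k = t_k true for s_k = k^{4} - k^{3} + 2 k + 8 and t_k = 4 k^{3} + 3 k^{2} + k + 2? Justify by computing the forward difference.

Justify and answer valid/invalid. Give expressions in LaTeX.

valid (s_(k+1) − s_k reduces to t_k)

s_(k+1) = 2*k + (k + 1)**4 - (k + 1)**3 + 10
s_(k+1) − s_k = 4*k**3 + 3*k**2 + k + 2
(s_(k+1) − s_k) − t_k = 0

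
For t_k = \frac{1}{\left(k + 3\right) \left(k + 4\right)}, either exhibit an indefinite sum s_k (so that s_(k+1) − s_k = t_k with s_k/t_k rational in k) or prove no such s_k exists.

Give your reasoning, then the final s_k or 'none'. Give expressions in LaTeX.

s_k = \frac{k}{3 \left(k + 3\right)}

The ratio is (k + 3)/(k + 5).
Factor: A=k + 3; B=k + 5; C=1.
f must satisfy (k + 3)·f(k+1) − (k + 4)·f(k) = 1.
d = 1 from the (1,1,0) case.
Match coefficients ⇒ f(k) = k/3.
So s_k = (B(k−1)f/C)·t_k = (k*(k + 4)/3)·t_k = k/(3*(k + 3)).
Δs = 1/(k**2 + 7*k + 12), as required.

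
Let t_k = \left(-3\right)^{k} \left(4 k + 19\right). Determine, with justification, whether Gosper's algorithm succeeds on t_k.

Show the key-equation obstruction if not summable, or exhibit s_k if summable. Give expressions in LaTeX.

t_(k+1)/t_k = 3*(-4*k - 23)/(4*k + 19).
Gosper form: A/B · C(k+1)/C(k) with A=-3, B=1, C=k + 19/4.
f must satisfy (-3)·f(k+1) − (1)·f(k) = k + 19/4.
From deg A=0, deg B=0, deg C=1: d=1.
Solving with deg f ≤ 1: f(k) = -(k + 4)/4.
Get s_k = R·t_k = (-3)**k*(-k - 4) with R(k) = B(k−1)f(k)/C(k) = -(k + 4)/(4*k + 19).
Check: Δs_k = (-3)**k*(4*k + 19). ✓

Yes. s_k = \left(-3\right)^{k} \left(- k - 4\right).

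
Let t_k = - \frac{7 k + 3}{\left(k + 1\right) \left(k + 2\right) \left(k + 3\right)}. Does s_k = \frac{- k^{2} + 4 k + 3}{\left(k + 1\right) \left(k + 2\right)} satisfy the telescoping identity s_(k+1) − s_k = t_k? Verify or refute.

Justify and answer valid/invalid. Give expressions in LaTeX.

Valid — Δs_k = t_k.

s_(k+1) = (4*k - (k + 1)**2 + 7)/((k + 2)*(k + 3))
s_(k+1) − s_k = (-7*k - 3)/(k**3 + 6*k**2 + 11*k + 6)
(s_(k+1) − s_k) − t_k = 0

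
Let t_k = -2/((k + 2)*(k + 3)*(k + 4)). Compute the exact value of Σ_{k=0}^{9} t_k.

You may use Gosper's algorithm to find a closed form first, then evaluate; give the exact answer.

Step 1: r(k) = (k + 2)/(k + 5).
Factor: A=k + 2; B=k + 5; C=1.
Key eq: (k + 2)·f(k+1) = (k + 4)·f(k) + (1).
Bound: deg f ≤ 2.
A polynomial solution: f(k) = k*(k + 5)/12.
So s_k = (B(k−1)f/C)·t_k = (k*(k + 4)*(k + 5)/12)·t_k = k*(-k - 5)/(6*(k + 2)*(k + 3)).
Δs = -2/(k**3 + 9*k**2 + 26*k + 24), as required.
Evaluate s at k=10 and k=0: -25/156 and 0; difference -25/156.

Σ = -25/156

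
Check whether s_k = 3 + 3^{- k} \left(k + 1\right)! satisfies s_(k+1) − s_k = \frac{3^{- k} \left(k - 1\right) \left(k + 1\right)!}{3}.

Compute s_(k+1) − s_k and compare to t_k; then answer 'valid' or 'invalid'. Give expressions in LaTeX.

s_(k+1) = 3**(-k - 1)*factorial(k + 2) + 3
s_(k+1) − s_k = (k - 1)*factorial(k + 1)/(3*3**k)
(s_(k+1) − s_k) − t_k = 0

Valid: the claim telescopes to t_k.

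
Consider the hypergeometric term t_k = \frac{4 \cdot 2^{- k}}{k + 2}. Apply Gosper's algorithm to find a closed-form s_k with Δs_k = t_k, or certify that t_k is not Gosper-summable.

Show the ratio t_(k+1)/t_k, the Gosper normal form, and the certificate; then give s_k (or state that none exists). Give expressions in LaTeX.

r(k) = (k + 2)/(2*(k + 3)) after simplifying.
So A=k/2 + 1 and B=k + 3, with C=1.
f must satisfy (k/2 + 1)·f(k+1) − (k + 2)·f(k) = 1.
Degrees (1,1,0) ⇒ d ≤ -1.
Negative degree bound (-1): no f exists, t_k not Gosper-summable.

no hypergeometric antidifference exists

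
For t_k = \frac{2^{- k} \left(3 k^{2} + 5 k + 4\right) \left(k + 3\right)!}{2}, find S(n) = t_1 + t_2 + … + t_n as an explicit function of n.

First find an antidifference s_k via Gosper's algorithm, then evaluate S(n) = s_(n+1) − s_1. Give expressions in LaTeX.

Step 1: r(k) = (k + 4)*(5*k + 3*(k + 1)**2 + 9)/(2*(3*k**2 + 5*k + 4)).
Gosper form: A/B · C(k+1)/C(k) with A=k/2 + 2, B=1, C=k**2 + 5*k/3 + 4/3.
Key eq: (k/2 + 2)·f(k+1) = (1)·f(k) + (k**2 + 5*k/3 + 4/3).
Bound: deg f ≤ 1.
Coefficient equations give f(k) = 2*(3*k - 4)/3.
Get s_k = R·t_k = (3*k - 4)*factorial(k + 3)/2**k with R(k) = B(k−1)f(k)/C(k) = 2*(3*k - 4)/(3*k**2 + 5*k + 4).
Δs = (3*k**2 + 5*k + 4)*factorial(k + 3)/(2*2**k), as required.
Telescope: S(n) = s_(n+1) − s_(1) = 2**(-n - 1)*(3*n - 1)*factorial(n + 4) − (-12) = 12 + 3*n*factorial(n + 4)/(2*2**n) - factorial(n + 4)/(2*2**n).

S(n) = 12 + \frac{3 \cdot 2^{- n} n \left(n + 4\right)!}{2} - \frac{2^{- n} \left(n + 4\right)!}{2}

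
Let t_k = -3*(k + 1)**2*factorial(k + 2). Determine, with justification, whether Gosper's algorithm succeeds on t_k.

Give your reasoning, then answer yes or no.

Step 1: r(k) = (k + 2)**2*(k + 3)/(k + 1)**2.
Normal form (A,B,C) = (k + 3, 1, k**2 + 2*k + 1).
Key eq: (k + 3)·f(k+1) = (1)·f(k) + (k**2 + 2*k + 1).
deg f ≤ 1 (via 1,0,2).
Match coefficients ⇒ f(k) = k - 1.
Certificate R = B(k−1)f/C = (k - 1)/(k + 1)**2 gives s_k = -3*(k - 1)*factorial(k + 2).
s_(k+1) − s_k = -3*(k + 1)**2*factorial(k + 2) = t_k.

Yes. s_k = -3*(k - 1)*factorial(k + 2).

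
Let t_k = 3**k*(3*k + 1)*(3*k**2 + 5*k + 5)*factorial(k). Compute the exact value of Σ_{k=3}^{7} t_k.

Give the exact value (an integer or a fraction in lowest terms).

Σ = 46823491476

t_(k+1)/t_k = 3*(9*k**4 + 54*k**3 + 128*k**2 + 135*k + 52)/(9*k**3 + 18*k**2 + 20*k + 5).
Take A(k)=3*k + 3, B(k)=1, C(k)=k**3 + 2*k**2 + 20*k/9 + 5/9.
f must satisfy (3*k + 3)·f(k+1) − (1)·f(k) = k**3 + 2*k**2 + 20*k/9 + 5/9.
From deg A=1, deg B=0, deg C=3: d=2.
Coefficient equations give f(k) = (3*k**2 - 2*k + 1)/9.
Get s_k = R·t_k = 3**k*(3*k**2 - 2*k + 1)*factorial(k) with R(k) = B(k−1)f(k)/C(k) = (3*k**2 - 2*k + 1)/((3*k + 1)*(3*k**2 + 5*k + 5)).
s_(k+1) − s_k = 3**k*(3*k + 1)*(3*k**2 + 5*k + 5)*factorial(k) = t_k.
Σ_(k=3)^(7) t_k = s_(8) − s_(3) = 46823495040 − (3564) = 46823491476.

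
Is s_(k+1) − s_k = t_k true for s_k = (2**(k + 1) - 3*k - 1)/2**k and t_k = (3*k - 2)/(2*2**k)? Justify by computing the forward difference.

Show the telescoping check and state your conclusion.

s_(k+1) = (4*2**k - 3*k - 4)/(2*2**k)
s_(k+1) − s_k = (3*k - 2)/(2*2**k)
(s_(k+1) − s_k) − t_k = 0

Valid: the claim telescopes to t_k.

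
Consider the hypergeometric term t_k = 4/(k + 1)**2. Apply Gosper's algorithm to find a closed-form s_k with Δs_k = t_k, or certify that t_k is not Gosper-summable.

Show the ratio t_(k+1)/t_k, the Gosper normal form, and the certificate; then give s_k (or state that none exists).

none — t_k is not Gosper-summable

Compute t_(k+1)/t_k: get (k + 1)**2/(k + 2)**2.
Take A(k)=k**2 + 2*k + 1, B(k)=k**2 + 4*k + 4, C(k)=1.
Set up (k**2 + 2*k + 1)·f(k+1) − (k**2 + 2*k + 1)·f(k) − (1) = 0.
Degrees (2,2,0) ⇒ d ≤ 0.
Generic f = c0 gives residual -1; -1 = 0 cannot hold, so t_k is not Gosper-summable.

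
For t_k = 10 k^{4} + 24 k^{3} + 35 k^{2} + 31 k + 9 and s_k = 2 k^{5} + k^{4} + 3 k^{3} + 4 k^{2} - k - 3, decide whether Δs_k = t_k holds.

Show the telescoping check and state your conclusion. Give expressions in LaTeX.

s_(k+1) = 2*k**5 + 11*k**4 + 27*k**3 + 39*k**2 + 30*k + 6
s_(k+1) − s_k = 10*k**4 + 24*k**3 + 35*k**2 + 31*k + 9
(s_(k+1) − s_k) − t_k = 0

valid; difference matches t_k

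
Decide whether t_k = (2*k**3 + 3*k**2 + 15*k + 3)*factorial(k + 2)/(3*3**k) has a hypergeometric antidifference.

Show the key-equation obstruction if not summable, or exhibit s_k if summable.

Yes. s_k = (2*k**2 - k + 2)*factorial(k + 2)/3**k.

Compute t_(k+1)/t_k: get (2*k**4 + 15*k**3 + 54*k**2 + 104*k + 69)/(3*(2*k**3 + 3*k**2 + 15*k + 3)).
So A=k/3 + 1 and B=1, with C=k**3 + 3*k**2/2 + 15*k/2 + 3/2.
Key eq: (k/3 + 1)·f(k+1) = (1)·f(k) + (k**3 + 3*k**2/2 + 15*k/2 + 3/2).
Degrees (1,0,3) ⇒ d ≤ 2.
Match coefficients ⇒ f(k) = 3*(2*k**2 - k + 2)/2.
Certificate R = B(k−1)f/C = 3*(2*k**2 - k + 2)/(2*k**3 + 3*k**2 + 15*k + 3) gives s_k = (2*k**2 - k + 2)*factorial(k + 2)/3**k.
Check: Δs_k = (2*k**3 + 3*k**2 + 15*k + 3)*factorial(k + 2)/(3*3**k). ✓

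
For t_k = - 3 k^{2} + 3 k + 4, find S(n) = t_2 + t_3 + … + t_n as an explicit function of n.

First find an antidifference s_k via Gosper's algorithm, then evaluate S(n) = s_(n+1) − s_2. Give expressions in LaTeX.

S(n) = - n^{3} + 5 n - 4

Compute t_(k+1)/t_k: get (3*k**2 + 3*k - 4)/(3*k**2 - 3*k - 4).
Normal form (A,B,C) = (1, 1, k**2 - k - 4/3).
Key eq: (1)·f(k+1) = (1)·f(k) + (k**2 - k - 4/3).
deg f ≤ 3 (via 0,0,2).
Solving with deg f ≤ 3: f(k) = k*(k**2 - 3*k - 2)/3.
Get s_k = R·t_k = k*(-k**2 + 3*k + 2) with R(k) = B(k−1)f(k)/C(k) = k*(k**2 - 3*k - 2)/(3*k**2 - 3*k - 4).
Δs = -3*k**2 + 3*k + 4, as required.
s_(n+1) = -n**3 + 5*n + 4 and s_(2) = 8, so S(n) = -n**3 + 5*n - 4.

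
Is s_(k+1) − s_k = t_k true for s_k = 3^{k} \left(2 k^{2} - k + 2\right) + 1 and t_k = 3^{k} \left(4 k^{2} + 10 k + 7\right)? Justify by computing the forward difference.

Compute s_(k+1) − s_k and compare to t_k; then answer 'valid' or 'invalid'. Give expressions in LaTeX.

s_(k+1) = 3**(k + 1)*(-k + 2*(k + 1)**2 + 1) + 1
s_(k+1) − s_k = 3**k*(4*k**2 + 10*k + 7)
(s_(k+1) − s_k) − t_k = 0

valid; difference matches t_k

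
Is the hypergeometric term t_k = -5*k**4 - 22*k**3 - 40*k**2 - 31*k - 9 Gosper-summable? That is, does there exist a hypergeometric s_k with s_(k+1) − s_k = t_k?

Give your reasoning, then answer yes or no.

Yes. s_k = k**2*(-k**3 - 3*k**2 - 4*k - 1).

t_(k+1)/t_k = (5*k**4 + 42*k**3 + 136*k**2 + 197*k + 107)/(5*k**4 + 22*k**3 + 40*k**2 + 31*k + 9).
Gosper form: A/B · C(k+1)/C(k) with A=1, B=1, C=k**4 + 22*k**3/5 + 8*k**2 + 31*k/5 + 9/5.
Key eq: (1)·f(k+1) = (1)·f(k) + (k**4 + 22*k**3/5 + 8*k**2 + 31*k/5 + 9/5).
deg f ≤ 5 (via 0,0,4).
Match coefficients ⇒ f(k) = k**2*(k**3 + 3*k**2 + 4*k + 1)/5.
Certificate R = B(k−1)f/C = k**2*(k**3 + 3*k**2 + 4*k + 1)/(5*k**4 + 22*k**3 + 40*k**2 + 31*k + 9) gives s_k = k**2*(-k**3 - 3*k**2 - 4*k - 1).
Check: Δs_k = -5*k**4 - 22*k**3 - 40*k**2 - 31*k - 9. ✓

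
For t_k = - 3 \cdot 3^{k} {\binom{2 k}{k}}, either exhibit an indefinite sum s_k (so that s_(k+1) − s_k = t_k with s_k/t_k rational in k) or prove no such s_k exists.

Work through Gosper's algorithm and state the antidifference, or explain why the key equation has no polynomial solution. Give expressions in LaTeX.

no hypergeometric antidifference exists

Compute t_(k+1)/t_k: get 6*(2*k + 1)/(k + 1).
Factor: A=12*k + 6; B=k + 1; C=1.
Set up (12*k + 6)·f(k+1) − (k)·f(k) − (1) = 0.
Bound: deg f ≤ -1.
d = -1 < 0 ⇒ no nonzero polynomial f; not summable.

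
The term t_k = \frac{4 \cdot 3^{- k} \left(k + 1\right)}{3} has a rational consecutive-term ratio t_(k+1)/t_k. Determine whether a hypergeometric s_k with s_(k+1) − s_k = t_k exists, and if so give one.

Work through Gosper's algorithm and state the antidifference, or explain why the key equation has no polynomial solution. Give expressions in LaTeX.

s_k = 3^{- k} \left(- 2 k - 3\right)

r(k) = (k + 2)/(3*(k + 1)) after simplifying.
So A=1/3 and B=1, with C=k + 1.
Set up (1/3)·f(k+1) − (1)·f(k) − (k + 1) = 0.
From deg A=0, deg B=0, deg C=1: d=1.
Solve for f: f(k) = -3*(2*k + 3)/4 (degree 1 ≤ 1).
Then R = B(k−1)f/C = -3*(2*k + 3)/(4*(k + 1)), so s_k = R(k)·t_k = (-2*k - 3)/3**k.
Δs = 4*(k + 1)/(3*3**k), as required.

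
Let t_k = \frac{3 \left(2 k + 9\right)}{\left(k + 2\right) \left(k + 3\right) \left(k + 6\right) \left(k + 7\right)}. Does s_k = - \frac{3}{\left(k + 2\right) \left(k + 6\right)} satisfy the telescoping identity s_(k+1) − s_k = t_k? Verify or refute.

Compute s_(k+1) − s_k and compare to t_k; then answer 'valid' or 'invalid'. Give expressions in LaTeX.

s_(k+1) = -3/((k + 3)*(k + 7))
s_(k+1) − s_k = 3*(2*k + 9)/(k**4 + 18*k**3 + 113*k**2 + 288*k + 252)
(s_(k+1) − s_k) − t_k = 0

valid; difference matches t_k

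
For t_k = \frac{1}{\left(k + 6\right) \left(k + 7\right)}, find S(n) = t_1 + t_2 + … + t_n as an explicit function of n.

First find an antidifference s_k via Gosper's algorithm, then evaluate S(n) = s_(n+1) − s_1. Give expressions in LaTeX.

Step 1: r(k) = (k + 6)/(k + 8).
So A=k + 6 and B=k + 8, with C=1.
Need (k + 6)·f(k+1) − (k + 7)·f(k) = 1.
deg f ≤ 1 (via 1,1,0).
A polynomial solution: f(k) = k/6.
R(k) = B(k−1)·f(k)/C(k) = k*(k + 7)/6; s_k = R·t_k = k/(6*(k + 6)).
Check: Δs_k = 1/(k**2 + 13*k + 42). ✓
Σ_(k=1)^n t_k = s_(n+1) − s_(1) = ((n + 1)/(6*(n + 7))) − (1/42), i.e. n/(7*(n + 7)).

S(n) = \frac{n}{7 \left(n + 7\right)}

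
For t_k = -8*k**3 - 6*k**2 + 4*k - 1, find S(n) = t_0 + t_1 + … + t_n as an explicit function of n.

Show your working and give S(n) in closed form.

S(n) = -2*n**4 - 6*n**3 - 3*n**2 - 1

Ratio r(k) = (8*k**3 + 30*k**2 + 32*k + 11)/(8*k**3 + 6*k**2 - 4*k + 1).
Factor: A=1; B=1; C=k**3 + 3*k**2/4 - k/2 + 1/8.
f must satisfy (1)·f(k+1) − (1)·f(k) = k**3 + 3*k**2/4 - k/2 + 1/8.
deg f ≤ 4 (via 0,0,3).
A polynomial solution: f(k) = k*(2*k**3 - 2*k**2 - 3*k + 4)/8.
R(k) = B(k−1)·f(k)/C(k) = k*(2*k**3 - 2*k**2 - 3*k + 4)/(8*k**3 + 6*k**2 - 4*k + 1); s_k = R·t_k = k*(-2*k**3 + 2*k**2 + 3*k - 4).
Verify: -8*k**3 - 6*k**2 + 4*k - 1 matches t_k.
Σ_(k=0)^n t_k = s_(n+1) − s_(0) = (-2*n**4 - 6*n**3 - 3*n**2 - 1) − (0), i.e. -2*n**4 - 6*n**3 - 3*n**2 - 1.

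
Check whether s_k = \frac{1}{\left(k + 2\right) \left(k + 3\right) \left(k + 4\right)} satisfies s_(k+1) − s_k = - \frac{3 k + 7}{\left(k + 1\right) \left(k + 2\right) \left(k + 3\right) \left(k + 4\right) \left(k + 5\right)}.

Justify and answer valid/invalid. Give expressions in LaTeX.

s_(k+1) = 1/((k + 3)*(k + 4)*(k + 5))
s_(k+1) − s_k = -3/((k + 2)*(k + 3)*(k + 4)*(k + 5))
(s_(k+1) − s_k) − t_k = 4/((k + 1)*(k + 2)*(k + 3)*(k + 4)*(k + 5))

Invalid: residual \frac{4}{k^{5} + 15 k^{4} + 85 k^{3} + 225 k^{2} + 274 k + 120} ≠ 0.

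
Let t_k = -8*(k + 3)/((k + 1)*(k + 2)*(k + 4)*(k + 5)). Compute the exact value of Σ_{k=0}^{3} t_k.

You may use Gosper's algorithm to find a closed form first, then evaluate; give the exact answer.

Σ = -9/10

r(k) = (k + 1)*(k + 4)**2/((k + 3)**2*(k + 6)) after simplifying.
A = k + 1, B = k + 6, C = k**2 + 6*k + 9.
Need (k + 1)·f(k+1) − (k + 5)·f(k) = k**2 + 6*k + 9.
Degrees (1,1,2) ⇒ d ≤ 4.
Solve for f: f(k) = k*(k + 2)*(k + 3)*(k + 5)/8 (degree 4 ≤ 4).
R(k) = B(k−1)·f(k)/C(k) = k*(k + 2)*(k + 5)**2/(8*(k + 3)); s_k = R·t_k = k*(-k - 5)/(k**2 + 5*k + 4).
Δs = 8*(-k - 3)/(k**4 + 12*k**3 + 49*k**2 + 78*k + 40), as required.
Sum = s_(4) − s_(0); s_(4) = -9/10, s_(0) = 0 ⇒ -9/10.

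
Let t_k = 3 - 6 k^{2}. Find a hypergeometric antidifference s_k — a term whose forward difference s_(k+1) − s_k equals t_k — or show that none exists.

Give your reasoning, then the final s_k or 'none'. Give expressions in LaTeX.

s_k = k \left(- 2 k^{2} + 3 k + 2\right)

t_(k+1)/t_k = (2*(k + 1)**2 - 1)/(2*k**2 - 1).
Normal form (A,B,C) = (1, 1, k**2 - 1/2).
Need (1)·f(k+1) − (1)·f(k) = k**2 - 1/2.
d = 3 from the (0,0,2) case.
Solve for f: f(k) = k*(k - 2)*(2*k + 1)/6 (degree 3 ≤ 3).
Get s_k = R·t_k = k*(-2*k**2 + 3*k + 2) with R(k) = B(k−1)f(k)/C(k) = k*(k - 2)*(2*k + 1)/(3*(2*k**2 - 1)).
Check: Δs_k = 3 - 6*k**2. ✓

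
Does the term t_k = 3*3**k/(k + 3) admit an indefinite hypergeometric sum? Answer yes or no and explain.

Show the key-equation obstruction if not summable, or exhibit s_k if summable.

No — negative degree bound, so no certificate f.

Ratio r(k) = 3*(k + 3)/(k + 4).
Gosper form: A/B · C(k+1)/C(k) with A=3*k + 9, B=k + 4, C=1.
Key eq: (3*k + 9)·f(k+1) = (k + 3)·f(k) + (1).
Degrees (1,1,0) ⇒ d ≤ -1.
d = -1 < 0 ⇒ no nonzero polynomial f; not summable.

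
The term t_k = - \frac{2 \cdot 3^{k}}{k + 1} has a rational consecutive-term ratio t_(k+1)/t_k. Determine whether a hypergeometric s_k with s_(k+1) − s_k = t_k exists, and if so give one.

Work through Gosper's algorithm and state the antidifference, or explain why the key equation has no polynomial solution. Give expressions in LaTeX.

Step 1: r(k) = 3*(k + 1)/(k + 2).
A = 3*k + 3, B = k + 2, C = 1.
f must satisfy (3*k + 3)·f(k+1) − (k + 1)·f(k) = 1.
Degrees (1,1,0) ⇒ d ≤ -1.
Bound -1 < 0, so the key equation has no polynomial solution.

not Gosper-summable; s_k does not exist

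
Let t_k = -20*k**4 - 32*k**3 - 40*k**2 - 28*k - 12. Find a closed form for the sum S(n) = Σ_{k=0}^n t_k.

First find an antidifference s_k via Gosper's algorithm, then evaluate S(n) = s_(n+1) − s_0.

S(n) = -4*n**5 - 18*n**4 - 36*n**3 - 42*n**2 - 32*n - 12

Step 1: r(k) = (5*k**4 + 28*k**3 + 64*k**2 + 71*k + 33)/(5*k**4 + 8*k**3 + 10*k**2 + 7*k + 3).
So A=1 and B=1, with C=k**4 + 8*k**3/5 + 2*k**2 + 7*k/5 + 3/5.
Key eq: (1)·f(k+1) = (1)·f(k) + (k**4 + 8*k**3/5 + 2*k**2 + 7*k/5 + 3/5).
Degrees (0,0,4) ⇒ d ≤ 5.
Match coefficients ⇒ f(k) = k*(2*k**4 - k**3 + 2*k**2 + k + 2)/10.
Get s_k = R·t_k = 2*k*(-2*k**4 + k**3 - 2*k**2 - k - 2) with R(k) = B(k−1)f(k)/C(k) = k*(2*k**4 - k**3 + 2*k**2 + k + 2)/(2*(5*k**4 + 8*k**3 + 10*k**2 + 7*k + 3)).
Verify: -20*k**4 - 32*k**3 - 40*k**2 - 28*k - 12 matches t_k.
Evaluate: s_(n+1) = -4*n**5 - 18*n**4 - 36*n**3 - 42*n**2 - 32*n - 12; subtract s_(0) = 0 ⇒ S(n) = -4*n**5 - 18*n**4 - 36*n**3 - 42*n**2 - 32*n - 12.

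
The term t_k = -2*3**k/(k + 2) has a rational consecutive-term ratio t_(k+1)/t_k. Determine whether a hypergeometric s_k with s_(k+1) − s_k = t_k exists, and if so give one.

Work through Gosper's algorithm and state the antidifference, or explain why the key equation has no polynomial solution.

none (Gosper's algorithm certifies no s_k)

Ratio r(k) = 3*(k + 2)/(k + 3).
So A=3*k + 6 and B=k + 3, with C=1.
Set up (3*k + 6)·f(k+1) − (k + 2)·f(k) − (1) = 0.
From deg A=1, deg B=1, deg C=0: d=-1.
deg f ≤ -1 is impossible — no certificate.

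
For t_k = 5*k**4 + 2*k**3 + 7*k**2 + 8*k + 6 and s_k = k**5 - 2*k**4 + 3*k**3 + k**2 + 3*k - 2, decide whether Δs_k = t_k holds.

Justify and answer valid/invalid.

s_(k+1) = k**5 + 3*k**4 + 5*k**3 + 8*k**2 + 11*k + 4
s_(k+1) − s_k = 5*k**4 + 2*k**3 + 7*k**2 + 8*k + 6
(s_(k+1) − s_k) − t_k = 0

valid (s_(k+1) − s_k reduces to t_k)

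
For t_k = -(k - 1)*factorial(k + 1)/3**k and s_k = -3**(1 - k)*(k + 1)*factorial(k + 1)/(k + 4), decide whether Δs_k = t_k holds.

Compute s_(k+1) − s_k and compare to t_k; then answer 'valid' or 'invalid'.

s_(k+1) = -(k + 2)*factorial(k + 2)/(3**k*(k + 5))
s_(k+1) − s_k = -(k**3 + 5*k**2 + 2*k + 1)*factorial(k + 1)/(3**k*(k + 4)*(k + 5))
(s_(k+1) − s_k) − t_k = 3**(1 - k)*(k**2 + 3*k - 7)*factorial(k + 1)/((k + 4)*(k + 5))

Invalid: residual 3**(1 - k)*(k**2 + 3*k - 7)*factorial(k + 1)/((k + 4)*(k + 5)) ≠ 0.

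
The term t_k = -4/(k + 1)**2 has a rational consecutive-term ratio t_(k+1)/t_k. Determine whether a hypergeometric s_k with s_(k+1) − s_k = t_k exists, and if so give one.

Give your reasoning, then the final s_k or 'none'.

none (Gosper's algorithm certifies no s_k)

Compute t_(k+1)/t_k: get (k + 1)**2/(k + 2)**2.
Factor: A=k**2 + 2*k + 1; B=k**2 + 4*k + 4; C=1.
Solve (k**2 + 2*k + 1)·f(k+1) − (k**2 + 2*k + 1)·f(k) = 1.
Bound: deg f ≤ 0.
Write f(k) = c0. Then LHS − RHS = -1, requiring -1 = 0: contradictory. No certificate.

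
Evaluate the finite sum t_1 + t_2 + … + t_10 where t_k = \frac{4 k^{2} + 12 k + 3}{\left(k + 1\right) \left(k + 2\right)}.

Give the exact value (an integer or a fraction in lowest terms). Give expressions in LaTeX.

Σ = 455/12

Ratio r(k) = (k + 1)*(12*k + 4*(k + 1)**2 + 15)/((k + 3)*(4*k**2 + 12*k + 3)).
So A=k + 1 and B=k + 3, with C=k**2 + 3*k + 3/4.
Need (k + 1)·f(k+1) − (k + 2)·f(k) = k**2 + 3*k + 3/4.
Degrees (1,1,2) ⇒ d ≤ 2.
A polynomial solution: f(k) = k*(4*k - 1)/4.
Get s_k = R·t_k = k*(4*k - 1)/(k + 1) with R(k) = B(k−1)f(k)/C(k) = k*(k + 2)*(4*k - 1)/(4*k**2 + 12*k + 3).
Check: Δs_k = (4*k**2 + 12*k + 3)/(k**2 + 3*k + 2). ✓
Telescoping: Σ = s_(11) − s_(1) = 473/12 − (3/2) = 455/12.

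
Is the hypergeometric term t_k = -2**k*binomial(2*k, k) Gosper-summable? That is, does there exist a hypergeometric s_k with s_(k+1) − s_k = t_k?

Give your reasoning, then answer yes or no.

No — key equation has no polynomial f.

The ratio is 4*(2*k + 1)/(k + 1).
Normal form (A,B,C) = (8*k + 4, k + 1, 1).
f must satisfy (8*k + 4)·f(k+1) − (k)·f(k) = 1.
d = -1 from the (1,1,0) case.
deg f ≤ -1 is impossible — no certificate.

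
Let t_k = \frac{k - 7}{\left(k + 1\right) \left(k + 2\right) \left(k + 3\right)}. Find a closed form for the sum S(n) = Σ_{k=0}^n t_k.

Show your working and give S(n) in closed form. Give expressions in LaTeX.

r(k) = (k - 6)*(k + 1)/((k - 7)*(k + 4)) after simplifying.
Gosper form: A/B · C(k+1)/C(k) with A=k + 1, B=k + 4, C=k - 7.
Need (k + 1)·f(k+1) − (k + 3)·f(k) = k - 7.
From deg A=1, deg B=1, deg C=1: d=2.
Solve for f: f(k) = -k*(3*k + 11)/2 (degree 2 ≤ 2).
Certificate R = B(k−1)f/C = -k*(k + 3)*(3*k + 11)/(2*(k - 7)) gives s_k = k*(-3*k - 11)/(2*(k + 1)*(k + 2)).
Verify: (k - 7)/(k**3 + 6*k**2 + 11*k + 6) matches t_k.
Σ_(k=0)^n t_k = s_(n+1) − s_(0) = ((-3*n**2 - 17*n - 14)/(2*(n**2 + 5*n + 6))) − (0), i.e. (-3*n**2 - 17*n - 14)/(2*(n**2 + 5*n + 6)).

S(n) = \frac{- 3 n^{2} - 17 n - 14}{2 \left(n^{2} + 5 n + 6\right)}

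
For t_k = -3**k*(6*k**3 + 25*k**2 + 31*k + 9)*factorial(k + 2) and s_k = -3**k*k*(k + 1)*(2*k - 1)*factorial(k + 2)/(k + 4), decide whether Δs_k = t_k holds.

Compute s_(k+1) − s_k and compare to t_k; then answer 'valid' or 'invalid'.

s_(k+1) = -3**(k + 1)*(k + 1)*(k + 2)*(2*k + 1)*factorial(k + 3)/(k + 5)
s_(k+1) − s_k = -3**k*(k + 1)*(6*k**4 + 55*k**3 + 174*k**2 + 227*k + 72)*factorial(k + 2)/((k + 4)*(k + 5))
(s_(k+1) − s_k) − t_k = 3**(k + 1)*(6*k**4 + 49*k**3 + 129*k**2 + 134*k + 36)*factorial(k + 2)/((k + 4)*(k + 5))

Invalid: residual 3**(k + 1)*(6*k**4 + 49*k**3 + 129*k**2 + 134*k + 36)*factorial(k + 2)/((k + 4)*(k + 5)) ≠ 0.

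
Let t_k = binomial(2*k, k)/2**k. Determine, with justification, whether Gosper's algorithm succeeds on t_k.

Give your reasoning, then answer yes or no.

No; the degree bound rules out any f.

r(k) = (2*k + 1)/(k + 1) after simplifying.
Factor: A=2*k + 1; B=k + 1; C=1.
f must satisfy (2*k + 1)·f(k+1) − (k)·f(k) = 1.
Bound: deg f ≤ -1.
deg f ≤ -1 is impossible — no certificate.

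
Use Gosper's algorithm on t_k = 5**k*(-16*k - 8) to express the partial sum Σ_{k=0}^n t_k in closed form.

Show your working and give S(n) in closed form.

Step 1: r(k) = 5*(2*k + 3)/(2*k + 1).
Factor: A=5; B=1; C=k + 1/2.
f must satisfy (5)·f(k+1) − (1)·f(k) = k + 1/2.
Bound: deg f ≤ 1.
Coefficient equations give f(k) = (4*k - 3)/16.
Certificate R = B(k−1)f/C = (4*k - 3)/(8*(2*k + 1)) gives s_k = 5**k*(3 - 4*k).
Check: Δs_k = 5**k*(-16*k - 8). ✓
Evaluate: s_(n+1) = 5**(n + 1)*(-4*n - 1); subtract s_(0) = 3 ⇒ S(n) = -20*5**n*n - 5*5**n - 3.

S(n) = -20*5**n*n - 5*5**n - 3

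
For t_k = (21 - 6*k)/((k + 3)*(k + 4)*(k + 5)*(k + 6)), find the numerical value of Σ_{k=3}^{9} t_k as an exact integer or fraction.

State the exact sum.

Σ = -3/560

The ratio is (k + 3)*(2*k - 5)/((k + 7)*(2*k - 7)).
Factor: A=k + 3; B=k + 7; C=k - 7/2.
Set up (k + 3)·f(k+1) − (k + 6)·f(k) − (k - 7/2) = 0.
Degrees (1,1,1) ⇒ d ≤ 3.
Match coefficients ⇒ f(k) = -k*(k**2 + 12*k + 92)/90.
Get s_k = R·t_k = k*(k**2 + 12*k + 92)/(15*(k + 3)*(k + 4)*(k + 5)) with R(k) = B(k−1)f(k)/C(k) = -k*(k + 6)*(k**2 + 12*k + 92)/(45*(2*k - 7)).
Verify: 3*(7 - 2*k)/(k**4 + 18*k**3 + 119*k**2 + 342*k + 360) matches t_k.
Sum = s_(10) − s_(3); s_(10) = 8/105, s_(3) = 137/1680 ⇒ -3/560.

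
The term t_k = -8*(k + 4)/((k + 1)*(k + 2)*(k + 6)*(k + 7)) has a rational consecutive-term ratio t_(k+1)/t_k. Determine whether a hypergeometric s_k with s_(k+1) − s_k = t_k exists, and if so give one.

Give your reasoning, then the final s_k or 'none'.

s_k = 2*k*(-k - 7)/(3*(k**2 + 7*k + 6))

Ratio r(k) = (k + 1)*(k + 5)*(k + 6)/((k + 3)*(k + 4)*(k + 8)).
Gosper form: A/B · C(k+1)/C(k) with A=k + 1, B=k + 8, C=k**4 + 16*k**3 + 95*k**2 + 248*k + 240.
Need (k + 1)·f(k+1) − (k + 7)·f(k) = k**4 + 16*k**3 + 95*k**2 + 248*k + 240.
From deg A=1, deg B=1, deg C=4: d=6.
Match coefficients ⇒ f(k) = k*(k + 2)*(k + 3)*(k + 4)*(k + 5)*(k + 7)/12.
Get s_k = R·t_k = 2*k*(-k - 7)/(3*(k**2 + 7*k + 6)) with R(k) = B(k−1)f(k)/C(k) = k*(k + 2)*(k + 7)**2/(12*(k + 4)).
Δs = 8*(-k - 4)/(k**4 + 16*k**3 + 83*k**2 + 152*k + 84), as required.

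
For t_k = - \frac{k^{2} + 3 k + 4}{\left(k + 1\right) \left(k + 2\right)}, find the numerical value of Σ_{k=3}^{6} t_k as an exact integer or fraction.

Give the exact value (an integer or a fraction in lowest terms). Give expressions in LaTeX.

Σ = -17/4

r(k) = (k + 1)*(3*k + (k + 1)**2 + 7)/((k + 3)*(k**2 + 3*k + 4)) after simplifying.
A = k + 1, B = k + 3, C = k**2 + 3*k + 4.
Solve (k + 1)·f(k+1) − (k + 2)·f(k) = k**2 + 3*k + 4.
From deg A=1, deg B=1, deg C=2: d=2.
Coefficient equations give f(k) = k*(k + 3).
R(k) = B(k−1)·f(k)/C(k) = k*(k + 2)*(k + 3)/(k**2 + 3*k + 4); s_k = R·t_k = k*(-k - 3)/(k + 1).
s_(k+1) − s_k = (-k**2 - 3*k - 4)/(k**2 + 3*k + 2) = t_k.
Sum = s_(7) − s_(3); s_(7) = -35/4, s_(3) = -9/2 ⇒ -17/4.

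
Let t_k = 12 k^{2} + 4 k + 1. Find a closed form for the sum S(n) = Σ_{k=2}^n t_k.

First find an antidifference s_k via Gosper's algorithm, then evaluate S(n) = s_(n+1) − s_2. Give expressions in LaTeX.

Compute t_(k+1)/t_k: get (12*k**2 + 28*k + 17)/(12*k**2 + 4*k + 1).
So A=1 and B=1, with C=k**2 + k/3 + 1/12.
Need (1)·f(k+1) − (1)·f(k) = k**2 + k/3 + 1/12.
Degrees (0,0,2) ⇒ d ≤ 3.
A polynomial solution: f(k) = k*(2*k - 1)**2/12.
Get s_k = R·t_k = k*(4*k**2 - 4*k + 1) with R(k) = B(k−1)f(k)/C(k) = k*(2*k - 1)**2/(12*k**2 + 4*k + 1).
s_(k+1) − s_k = 12*k**2 + 4*k + 1 = t_k.
Evaluate: s_(n+1) = 4*n**3 + 8*n**2 + 5*n + 1; subtract s_(2) = 18 ⇒ S(n) = 4*n**3 + 8*n**2 + 5*n - 17.

S(n) = 4 n^{3} + 8 n^{2} + 5 n - 17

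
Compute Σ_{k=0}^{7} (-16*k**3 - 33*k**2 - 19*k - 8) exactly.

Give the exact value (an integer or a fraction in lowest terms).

r(k) = (16*k**3 + 81*k**2 + 133*k + 76)/(16*k**3 + 33*k**2 + 19*k + 8) after simplifying.
A = 1, B = 1, C = k**3 + 33*k**2/16 + 19*k/16 + 1/2.
f must satisfy (1)·f(k+1) − (1)·f(k) = k**3 + 33*k**2/16 + 19*k/16 + 1/2.
Bound: deg f ≤ 4.
Match coefficients ⇒ f(k) = k*(4*k**3 + 3*k**2 - 3*k + 4)/16.
Get s_k = R·t_k = k*(-4*k**3 - 3*k**2 + 3*k - 4) with R(k) = B(k−1)f(k)/C(k) = k*(4*k**3 + 3*k**2 - 3*k + 4)/(16*k**3 + 33*k**2 + 19*k + 8).
Verify: -16*k**3 - 33*k**2 - 19*k - 8 matches t_k.
Sum = s_(8) − s_(0); s_(8) = -17760, s_(0) = 0 ⇒ -17760.

Σ = -17760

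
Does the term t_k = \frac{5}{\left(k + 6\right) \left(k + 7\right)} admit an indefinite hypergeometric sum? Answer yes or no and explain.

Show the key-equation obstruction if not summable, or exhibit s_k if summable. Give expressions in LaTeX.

Yes. s_k = \frac{5 k}{6 \left(k + 6\right)}.

r(k) = (k + 6)/(k + 8) after simplifying.
A = k + 6, B = k + 8, C = 1.
Solve (k + 6)·f(k+1) − (k + 7)·f(k) = 1.
d = 1 from the (1,1,0) case.
A polynomial solution: f(k) = k/6.
Get s_k = R·t_k = 5*k/(6*(k + 6)) with R(k) = B(k−1)f(k)/C(k) = k*(k + 7)/6.
Verify: 5/(k**2 + 13*k + 42) matches t_k.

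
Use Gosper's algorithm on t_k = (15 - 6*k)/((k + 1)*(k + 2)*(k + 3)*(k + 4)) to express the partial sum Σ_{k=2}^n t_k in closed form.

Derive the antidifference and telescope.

S(n) = (-n**3 - 9*n**2 + 64*n - 54)/(30*(n**3 + 9*n**2 + 26*n + 24))

Step 1: r(k) = (k + 1)*(2*k - 3)/((k + 5)*(2*k - 5)).
So A=k + 1 and B=k + 5, with C=k - 5/2.
Solve (k + 1)·f(k+1) − (k + 4)·f(k) = k - 5/2.
From deg A=1, deg B=1, deg C=1: d=3.
Match coefficients ⇒ f(k) = -k*(2*k**2 + 12*k + 31)/18.
Get s_k = R·t_k = k*(2*k**2 + 12*k + 31)/(3*(k + 1)*(k + 2)*(k + 3)) with R(k) = B(k−1)f(k)/C(k) = -k*(k + 4)*(2*k**2 + 12*k + 31)/(9*(2*k - 5)).
Δs = 3*(5 - 2*k)/(k**4 + 10*k**3 + 35*k**2 + 50*k + 24), as required.
s_(n+1) = (2*n**3 + 18*n**2 + 61*n + 45)/(3*(n**3 + 9*n**2 + 26*n + 24)) and s_(2) = 7/10, so S(n) = (-n**3 - 9*n**2 + 64*n - 54)/(30*(n**3 + 9*n**2 + 26*n + 24)).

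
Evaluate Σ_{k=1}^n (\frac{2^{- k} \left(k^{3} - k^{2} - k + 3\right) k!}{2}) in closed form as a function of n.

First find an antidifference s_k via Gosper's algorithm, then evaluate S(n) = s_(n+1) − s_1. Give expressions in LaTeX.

Step 1: r(k) = -(k + 1)*(k - (k + 1)**3 + (k + 1)**2 - 2)/(2*k**3 - 2*k**2 - 2*k + 6).
Normal form (A,B,C) = (k/2 + 1/2, 1, k**3 - k**2 - k + 3).
Need (k/2 + 1/2)·f(k+1) − (1)·f(k) = k**3 - k**2 - k + 3.
deg f ≤ 2 (via 1,0,3).
Match coefficients ⇒ f(k) = 2*(k**2 - 2*k - 4).
Then R = B(k−1)f/C = 2*(k**2 - 2*k - 4)/(k**3 - k**2 - k + 3), so s_k = R(k)·t_k = (k**2 - 2*k - 4)*factorial(k)/2**k.
Verify: (k**3 - k**2 - k + 3)*factorial(k)/(2*2**k) matches t_k.
Σ_(k=1)^n t_k = s_(n+1) − s_(1) = (2**(-n - 1)*(n**2 - 5)*factorial(n + 1)) − (-5/2), i.e. 2**(-n - 1)*(5*2**n + n**3*factorial(n) + n**2*factorial(n) - 5*n*factorial(n) - 5*factorial(n)).

S(n) = 2^{- n - 1} \left(5 \cdot 2^{n} + n^{3} n! + n^{2} n! - 5 n n! - 5 n!\right)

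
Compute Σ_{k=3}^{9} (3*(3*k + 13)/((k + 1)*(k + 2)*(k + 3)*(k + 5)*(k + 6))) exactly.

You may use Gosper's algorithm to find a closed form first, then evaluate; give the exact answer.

Σ = 91/5280

r(k) = (k + 1)*(k + 5)*(3*k + 16)/((k + 4)*(k + 7)*(3*k + 13)) after simplifying.
Normal form (A,B,C) = (k + 1, k + 7, k**2 + 25*k/3 + 52/3).
Need (k + 1)·f(k+1) − (k + 6)·f(k) = k**2 + 25*k/3 + 52/3.
d = 5 from the (1,1,2) case.
Solve for f: f(k) = k*(k + 3)*(k + 4)*(k**2 + 8*k + 17)/30 (degree 5 ≤ 5).
Certificate R = B(k−1)f/C = k*(k + 3)*(k + 6)*(k**2 + 8*k + 17)/(10*(3*k + 13)) gives s_k = 3*k*(k**2 + 8*k + 17)/(10*(k**3 + 8*k**2 + 17*k + 10)).
Verify: 3*(3*k + 13)/(k**5 + 17*k**4 + 107*k**3 + 307*k**2 + 396*k + 180) matches t_k.
Evaluate s at k=10 and k=3: 197/660 and 9/32; difference 91/5280.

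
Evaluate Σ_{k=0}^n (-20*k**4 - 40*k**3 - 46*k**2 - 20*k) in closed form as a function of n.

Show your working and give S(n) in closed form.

S(n) = n*(-4*n**4 - 20*n**3 - 42*n**2 - 43*n - 17)

Step 1: r(k) = (10*k**4 + 60*k**3 + 143*k**2 + 156*k + 63)/(k*(10*k**3 + 20*k**2 + 23*k + 10)).
Gosper form: A/B · C(k+1)/C(k) with A=1, B=1, C=k**4 + 2*k**3 + 23*k**2/10 + k.
f must satisfy (1)·f(k+1) − (1)·f(k) = k**4 + 2*k**3 + 23*k**2/10 + k.
deg f ≤ 5 (via 0,0,4).
Solving with deg f ≤ 5: f(k) = k*(k - 1)*(4*k**3 + 4*k**2 + 6*k + 3)/20.
So s_k = (B(k−1)f/C)·t_k = ((k - 1)*(4*k**3 + 4*k**2 + 6*k + 3)/(2*(10*k**3 + 20*k**2 + 23*k + 10)))·t_k = k*(-4*k**4 - 2*k**2 + 3*k + 3).
Verify: 2*k*(-10*k**3 - 20*k**2 - 23*k - 10) matches t_k.
Σ_(k=0)^n t_k = s_(n+1) − s_(0) = (n*(-4*n**4 - 20*n**3 - 42*n**2 - 43*n - 17)) − (0), i.e. n*(-4*n**4 - 20*n**3 - 42*n**2 - 43*n - 17).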